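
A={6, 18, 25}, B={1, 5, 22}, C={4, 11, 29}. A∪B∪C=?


A ∪ B = {1, 5, 6, 18, 22, 25}
(A ∪ B) ∪ C = {1, 4, 5, 6, 11, 18, 22, 25, 29}

A ∪ B ∪ C = {1, 4, 5, 6, 11, 18, 22, 25, 29}


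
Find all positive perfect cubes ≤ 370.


Checking each candidate:
Condition: positive perfect cubes ≤ 370
Result = {1, 8, 27, 64, 125, 216, 343}

{1, 8, 27, 64, 125, 216, 343}


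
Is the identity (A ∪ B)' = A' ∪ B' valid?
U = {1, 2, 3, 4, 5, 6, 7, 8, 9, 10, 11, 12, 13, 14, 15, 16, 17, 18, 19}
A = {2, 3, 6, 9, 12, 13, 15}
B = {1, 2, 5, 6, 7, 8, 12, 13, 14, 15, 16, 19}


LHS: A ∪ B = {1, 2, 3, 5, 6, 7, 8, 9, 12, 13, 14, 15, 16, 19}
(A ∪ B)' = U \ (A ∪ B) = {4, 10, 11, 17, 18}
A' = {1, 4, 5, 7, 8, 10, 11, 14, 16, 17, 18, 19}, B' = {3, 4, 9, 10, 11, 17, 18}
Claimed RHS: A' ∪ B' = {1, 3, 4, 5, 7, 8, 9, 10, 11, 14, 16, 17, 18, 19}
Identity is INVALID: LHS = {4, 10, 11, 17, 18} but the RHS claimed here equals {1, 3, 4, 5, 7, 8, 9, 10, 11, 14, 16, 17, 18, 19}. The correct form is (A ∪ B)' = A' ∩ B'.

Identity is invalid: (A ∪ B)' = {4, 10, 11, 17, 18} but A' ∪ B' = {1, 3, 4, 5, 7, 8, 9, 10, 11, 14, 16, 17, 18, 19}. The correct De Morgan law is (A ∪ B)' = A' ∩ B'.


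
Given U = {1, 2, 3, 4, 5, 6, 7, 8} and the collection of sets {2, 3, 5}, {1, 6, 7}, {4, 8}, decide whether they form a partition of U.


A partition requires: (1) non-empty parts, (2) pairwise disjoint, (3) union = U
Parts: {2, 3, 5}, {1, 6, 7}, {4, 8}
Union of parts: {1, 2, 3, 4, 5, 6, 7, 8}
U = {1, 2, 3, 4, 5, 6, 7, 8}
All non-empty? True
Pairwise disjoint? True
Covers U? True

Yes, valid partition


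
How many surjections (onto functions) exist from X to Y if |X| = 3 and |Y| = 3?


n = |X| = 3, k = |Y| = 3. Surjections via inclusion-exclusion:
S(n,k) = Σ(-1)^i × C(k,i) × (k-i)^n, i=0 to k
i=0: (-1)^0×C(3,0)×3^3 = 27
i=1: (-1)^1×C(3,1)×2^3 = -24
i=2: (-1)^2×C(3,2)×1^3 = 3
i=3: (-1)^3×C(3,3)×0^3 = 0
Total = 6

Number of surjections = 6


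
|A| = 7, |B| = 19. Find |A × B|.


|A × B| = |A| × |B|
= 7 × 19
= 133

|A × B| = 133


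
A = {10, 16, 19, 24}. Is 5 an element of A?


A = {10, 16, 19, 24}
Checking if 5 is in A
5 is not in A → False

5 ∉ A


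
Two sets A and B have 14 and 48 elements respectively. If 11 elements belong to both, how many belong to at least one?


|A ∪ B| = |A| + |B| - |A ∩ B|
= 14 + 48 - 11
= 51

|A ∪ B| = 51


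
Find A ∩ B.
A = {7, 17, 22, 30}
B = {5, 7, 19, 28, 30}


A ∩ B = elements in both A and B
A = {7, 17, 22, 30}
B = {5, 7, 19, 28, 30}
A ∩ B = {7, 30}

A ∩ B = {7, 30}


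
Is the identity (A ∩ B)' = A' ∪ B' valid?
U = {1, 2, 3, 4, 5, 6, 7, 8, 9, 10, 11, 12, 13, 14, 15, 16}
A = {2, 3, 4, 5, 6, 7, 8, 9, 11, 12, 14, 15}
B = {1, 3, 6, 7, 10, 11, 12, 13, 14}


LHS: A ∩ B = {3, 6, 7, 11, 12, 14}
(A ∩ B)' = U \ (A ∩ B) = {1, 2, 4, 5, 8, 9, 10, 13, 15, 16}
A' = {1, 10, 13, 16}, B' = {2, 4, 5, 8, 9, 15, 16}
Claimed RHS: A' ∪ B' = {1, 2, 4, 5, 8, 9, 10, 13, 15, 16}
Identity is VALID: LHS = RHS = {1, 2, 4, 5, 8, 9, 10, 13, 15, 16} ✓

Identity is valid. (A ∩ B)' = A' ∪ B' = {1, 2, 4, 5, 8, 9, 10, 13, 15, 16}


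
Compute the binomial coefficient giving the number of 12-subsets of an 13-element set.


C(n,k) = n! / (k!(n-k)!)
C(13,12) = 13! / (12!1!)
= 13

C(13,12) = 13


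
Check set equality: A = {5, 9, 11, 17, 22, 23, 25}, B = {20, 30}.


Two sets are equal iff they have exactly the same elements.
A = {5, 9, 11, 17, 22, 23, 25}
B = {20, 30}
Differences: {5, 9, 11, 17, 20, 22, 23, 25, 30}
A ≠ B

No, A ≠ B


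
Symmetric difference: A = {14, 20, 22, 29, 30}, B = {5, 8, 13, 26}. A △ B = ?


A △ B = (A \ B) ∪ (B \ A) = elements in exactly one of A or B
A \ B = {14, 20, 22, 29, 30}
B \ A = {5, 8, 13, 26}
A △ B = {5, 8, 13, 14, 20, 22, 26, 29, 30}

A △ B = {5, 8, 13, 14, 20, 22, 26, 29, 30}


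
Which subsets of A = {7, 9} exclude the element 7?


A subset of A that omits 7 is a subset of A \ {7}, so there are 2^(n-1) = 2^1 = 2 of them.
Subsets excluding 7: ∅, {9}

Subsets excluding 7 (2 total): ∅, {9}


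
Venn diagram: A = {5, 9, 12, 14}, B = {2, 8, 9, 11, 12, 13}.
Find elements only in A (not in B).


A = {5, 9, 12, 14}
B = {2, 8, 9, 11, 12, 13}
Region: only in A (not in B)
Elements: {5, 14}

Elements only in A (not in B): {5, 14}


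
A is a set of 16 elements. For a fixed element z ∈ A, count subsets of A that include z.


Subsets of A containing z correspond to subsets of A \ {z}, which has 15 elements.
Count = 2^(n-1) = 2^15
= 32768

Number of subsets containing z = 32768


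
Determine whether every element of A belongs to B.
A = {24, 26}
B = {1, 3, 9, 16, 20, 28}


A ⊆ B means every element of A is in B.
Elements in A not in B: {24, 26}
So A ⊄ B.

No, A ⊄ B


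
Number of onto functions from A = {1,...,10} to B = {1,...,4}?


n = |A| = 10, k = |B| = 4. Surjections via inclusion-exclusion:
S(n,k) = Σ(-1)^i × C(k,i) × (k-i)^n, i=0 to k
i=0: (-1)^0×C(4,0)×4^10 = 1048576
i=1: (-1)^1×C(4,1)×3^10 = -236196
i=2: (-1)^2×C(4,2)×2^10 = 6144
i=3: (-1)^3×C(4,3)×1^10 = -4
i=4: (-1)^4×C(4,4)×0^10 = 0
Total = 818520

Number of surjections = 818520


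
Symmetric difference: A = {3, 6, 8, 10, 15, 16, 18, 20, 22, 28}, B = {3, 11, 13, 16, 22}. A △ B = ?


A △ B = (A \ B) ∪ (B \ A) = elements in exactly one of A or B
A \ B = {6, 8, 10, 15, 18, 20, 28}
B \ A = {11, 13}
A △ B = {6, 8, 10, 11, 13, 15, 18, 20, 28}

A △ B = {6, 8, 10, 11, 13, 15, 18, 20, 28}


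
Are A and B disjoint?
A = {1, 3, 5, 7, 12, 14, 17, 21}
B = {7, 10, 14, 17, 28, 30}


Disjoint means A ∩ B = ∅.
A ∩ B = {7, 14, 17}
A ∩ B ≠ ∅, so A and B are NOT disjoint.

No, A and B are not disjoint (A ∩ B = {7, 14, 17})


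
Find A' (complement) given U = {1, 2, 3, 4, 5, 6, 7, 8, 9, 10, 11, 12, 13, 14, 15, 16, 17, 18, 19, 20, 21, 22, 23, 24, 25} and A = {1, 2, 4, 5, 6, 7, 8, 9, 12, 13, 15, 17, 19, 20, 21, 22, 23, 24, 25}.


Aᶜ = U \ A = elements in U but not in A
U = {1, 2, 3, 4, 5, 6, 7, 8, 9, 10, 11, 12, 13, 14, 15, 16, 17, 18, 19, 20, 21, 22, 23, 24, 25}
A = {1, 2, 4, 5, 6, 7, 8, 9, 12, 13, 15, 17, 19, 20, 21, 22, 23, 24, 25}
Aᶜ = {3, 10, 11, 14, 16, 18}

Aᶜ = {3, 10, 11, 14, 16, 18}


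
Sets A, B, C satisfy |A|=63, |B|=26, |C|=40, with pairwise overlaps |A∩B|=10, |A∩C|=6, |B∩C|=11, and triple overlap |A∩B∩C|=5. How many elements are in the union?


|A∪B∪C| = |A|+|B|+|C| - |A∩B|-|A∩C|-|B∩C| + |A∩B∩C|
= 63+26+40 - 10-6-11 + 5
= 129 - 27 + 5
= 107

|A ∪ B ∪ C| = 107


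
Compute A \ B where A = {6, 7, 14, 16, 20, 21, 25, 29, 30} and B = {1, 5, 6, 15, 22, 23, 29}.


A \ B = elements in A but not in B
A = {6, 7, 14, 16, 20, 21, 25, 29, 30}
B = {1, 5, 6, 15, 22, 23, 29}
Remove from A any elements in B
A \ B = {7, 14, 16, 20, 21, 25, 30}

A \ B = {7, 14, 16, 20, 21, 25, 30}


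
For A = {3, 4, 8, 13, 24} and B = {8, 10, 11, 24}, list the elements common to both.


A ∩ B = elements in both A and B
A = {3, 4, 8, 13, 24}
B = {8, 10, 11, 24}
A ∩ B = {8, 24}

A ∩ B = {8, 24}


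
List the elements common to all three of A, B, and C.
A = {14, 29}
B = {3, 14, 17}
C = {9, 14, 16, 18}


A ∩ B = {14}
(A ∩ B) ∩ C = {14}

A ∩ B ∩ C = {14}


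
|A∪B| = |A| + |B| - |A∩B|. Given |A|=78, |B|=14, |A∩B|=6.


|A ∪ B| = |A| + |B| - |A ∩ B|
= 78 + 14 - 6
= 86

|A ∪ B| = 86


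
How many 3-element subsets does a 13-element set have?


C(n,k) = n! / (k!(n-k)!)
C(13,3) = 13! / (3!10!)
= 286

C(13,3) = 286


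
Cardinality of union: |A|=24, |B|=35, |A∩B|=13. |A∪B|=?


|A ∪ B| = |A| + |B| - |A ∩ B|
= 24 + 35 - 13
= 46

|A ∪ B| = 46


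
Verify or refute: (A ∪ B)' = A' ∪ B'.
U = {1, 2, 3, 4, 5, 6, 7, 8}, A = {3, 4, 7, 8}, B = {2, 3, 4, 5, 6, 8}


LHS: A ∪ B = {2, 3, 4, 5, 6, 7, 8}
(A ∪ B)' = U \ (A ∪ B) = {1}
A' = {1, 2, 5, 6}, B' = {1, 7}
Claimed RHS: A' ∪ B' = {1, 2, 5, 6, 7}
Identity is INVALID: LHS = {1} but the RHS claimed here equals {1, 2, 5, 6, 7}. The correct form is (A ∪ B)' = A' ∩ B'.

Identity is invalid: (A ∪ B)' = {1} but A' ∪ B' = {1, 2, 5, 6, 7}. The correct De Morgan law is (A ∪ B)' = A' ∩ B'.


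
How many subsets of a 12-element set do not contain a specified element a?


Subsets of A avoiding a are subsets of A \ {a}, which has 11 elements.
Count = 2^(n-1) = 2^11
= 2048

Number of subsets avoiding a = 2048


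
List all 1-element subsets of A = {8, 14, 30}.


|A| = 3, so A has C(3,1) = 3 subsets of size 1.
Enumerate by choosing 1 elements from A at a time:
{8}, {14}, {30}

1-element subsets (3 total): {8}, {14}, {30}


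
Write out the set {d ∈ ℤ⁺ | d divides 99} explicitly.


Checking each candidate:
Condition: positive divisors of 99
Result = {1, 3, 9, 11, 33, 99}

{1, 3, 9, 11, 33, 99}


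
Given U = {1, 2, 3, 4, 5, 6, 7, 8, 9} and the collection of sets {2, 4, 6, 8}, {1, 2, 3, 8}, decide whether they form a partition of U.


A partition requires: (1) non-empty parts, (2) pairwise disjoint, (3) union = U
Parts: {2, 4, 6, 8}, {1, 2, 3, 8}
Union of parts: {1, 2, 3, 4, 6, 8}
U = {1, 2, 3, 4, 5, 6, 7, 8, 9}
All non-empty? True
Pairwise disjoint? False
Covers U? False

No, not a valid partition


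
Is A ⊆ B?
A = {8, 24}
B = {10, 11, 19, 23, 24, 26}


A ⊆ B means every element of A is in B.
Elements in A not in B: {8}
So A ⊄ B.

No, A ⊄ B


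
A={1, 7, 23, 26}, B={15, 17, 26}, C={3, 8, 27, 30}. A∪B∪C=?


A ∪ B = {1, 7, 15, 17, 23, 26}
(A ∪ B) ∪ C = {1, 3, 7, 8, 15, 17, 23, 26, 27, 30}

A ∪ B ∪ C = {1, 3, 7, 8, 15, 17, 23, 26, 27, 30}


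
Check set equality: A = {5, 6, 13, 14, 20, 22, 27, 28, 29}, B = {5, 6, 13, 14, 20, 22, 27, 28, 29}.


Two sets are equal iff they have exactly the same elements.
A = {5, 6, 13, 14, 20, 22, 27, 28, 29}
B = {5, 6, 13, 14, 20, 22, 27, 28, 29}
Same elements → A = B

Yes, A = B


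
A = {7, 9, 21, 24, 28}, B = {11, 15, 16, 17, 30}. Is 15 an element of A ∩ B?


A = {7, 9, 21, 24, 28}, B = {11, 15, 16, 17, 30}
A ∩ B = elements in both A and B
A ∩ B = ∅
Checking if 15 ∈ A ∩ B
15 is not in A ∩ B → False

15 ∉ A ∩ B


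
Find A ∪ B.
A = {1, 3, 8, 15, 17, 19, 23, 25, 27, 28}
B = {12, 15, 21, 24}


A ∪ B = all elements in A or B (or both)
A = {1, 3, 8, 15, 17, 19, 23, 25, 27, 28}
B = {12, 15, 21, 24}
A ∪ B = {1, 3, 8, 12, 15, 17, 19, 21, 23, 24, 25, 27, 28}

A ∪ B = {1, 3, 8, 12, 15, 17, 19, 21, 23, 24, 25, 27, 28}


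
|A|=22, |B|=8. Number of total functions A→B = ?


Each of |A| = 22 inputs maps to any of |B| = 8 outputs.
# functions = |B|^|A| = 8^22
= 73786976294838206464

Number of functions = 73786976294838206464


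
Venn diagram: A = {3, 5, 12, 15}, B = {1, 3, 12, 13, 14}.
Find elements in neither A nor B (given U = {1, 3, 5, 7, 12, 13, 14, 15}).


A = {3, 5, 12, 15}
B = {1, 3, 12, 13, 14}
Region: in neither A nor B (given U = {1, 3, 5, 7, 12, 13, 14, 15})
Elements: {7}

Elements in neither A nor B (given U = {1, 3, 5, 7, 12, 13, 14, 15}): {7}


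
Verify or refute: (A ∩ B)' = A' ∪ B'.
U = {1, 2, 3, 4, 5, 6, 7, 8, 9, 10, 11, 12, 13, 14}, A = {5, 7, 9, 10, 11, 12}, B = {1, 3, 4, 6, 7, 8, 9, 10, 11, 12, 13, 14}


LHS: A ∩ B = {7, 9, 10, 11, 12}
(A ∩ B)' = U \ (A ∩ B) = {1, 2, 3, 4, 5, 6, 8, 13, 14}
A' = {1, 2, 3, 4, 6, 8, 13, 14}, B' = {2, 5}
Claimed RHS: A' ∪ B' = {1, 2, 3, 4, 5, 6, 8, 13, 14}
Identity is VALID: LHS = RHS = {1, 2, 3, 4, 5, 6, 8, 13, 14} ✓

Identity is valid. (A ∩ B)' = A' ∪ B' = {1, 2, 3, 4, 5, 6, 8, 13, 14}


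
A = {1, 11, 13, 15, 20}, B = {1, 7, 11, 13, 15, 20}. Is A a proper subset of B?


A ⊂ B requires: A ⊆ B AND A ≠ B.
A ⊆ B? Yes
A = B? No
A ⊂ B: Yes (A is a proper subset of B)

Yes, A ⊂ B


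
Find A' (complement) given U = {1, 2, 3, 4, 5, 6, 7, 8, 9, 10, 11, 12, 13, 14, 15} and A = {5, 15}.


Aᶜ = U \ A = elements in U but not in A
U = {1, 2, 3, 4, 5, 6, 7, 8, 9, 10, 11, 12, 13, 14, 15}
A = {5, 15}
Aᶜ = {1, 2, 3, 4, 6, 7, 8, 9, 10, 11, 12, 13, 14}

Aᶜ = {1, 2, 3, 4, 6, 7, 8, 9, 10, 11, 12, 13, 14}


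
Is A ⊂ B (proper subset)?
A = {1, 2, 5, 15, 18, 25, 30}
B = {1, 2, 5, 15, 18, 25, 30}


A ⊂ B requires: A ⊆ B AND A ≠ B.
A ⊆ B? Yes
A = B? Yes
A = B, so A is not a PROPER subset.

No, A is not a proper subset of B


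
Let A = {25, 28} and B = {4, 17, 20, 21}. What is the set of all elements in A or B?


A ∪ B = all elements in A or B (or both)
A = {25, 28}
B = {4, 17, 20, 21}
A ∪ B = {4, 17, 20, 21, 25, 28}

A ∪ B = {4, 17, 20, 21, 25, 28}


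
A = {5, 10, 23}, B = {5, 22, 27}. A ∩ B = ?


A ∩ B = elements in both A and B
A = {5, 10, 23}
B = {5, 22, 27}
A ∩ B = {5}

A ∩ B = {5}


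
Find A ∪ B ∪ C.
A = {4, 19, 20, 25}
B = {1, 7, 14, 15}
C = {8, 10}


A ∪ B = {1, 4, 7, 14, 15, 19, 20, 25}
(A ∪ B) ∪ C = {1, 4, 7, 8, 10, 14, 15, 19, 20, 25}

A ∪ B ∪ C = {1, 4, 7, 8, 10, 14, 15, 19, 20, 25}


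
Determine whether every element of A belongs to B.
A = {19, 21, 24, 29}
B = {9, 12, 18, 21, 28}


A ⊆ B means every element of A is in B.
Elements in A not in B: {19, 24, 29}
So A ⊄ B.

No, A ⊄ B


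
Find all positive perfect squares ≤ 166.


Checking each candidate:
Condition: positive perfect squares ≤ 166
Result = {1, 4, 9, 16, 25, 36, 49, 64, 81, 100, 121, 144}

{1, 4, 9, 16, 25, 36, 49, 64, 81, 100, 121, 144}


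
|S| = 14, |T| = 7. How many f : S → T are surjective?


n = |S| = 14, k = |T| = 7. Surjections via inclusion-exclusion:
S(n,k) = Σ(-1)^i × C(k,i) × (k-i)^n, i=0 to k
i=0: (-1)^0×C(7,0)×7^14 = 678223072849
i=1: (-1)^1×C(7,1)×6^14 = -548549148672
i=2: (-1)^2×C(7,2)×5^14 = 128173828125
i=3: (-1)^3×C(7,3)×4^14 = -9395240960
i=4: (-1)^4×C(7,4)×3^14 = 167403915
i=5: (-1)^5×C(7,5)×2^14 = -344064
i=6: (-1)^6×C(7,6)×1^14 = 7
i=7: (-1)^7×C(7,7)×0^14 = 0
Total = 248619571200

Number of surjections = 248619571200


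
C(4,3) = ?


C(n,k) = n! / (k!(n-k)!)
C(4,3) = 4! / (3!1!)
= 4

C(4,3) = 4


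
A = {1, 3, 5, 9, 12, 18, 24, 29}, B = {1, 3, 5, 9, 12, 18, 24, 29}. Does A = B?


Two sets are equal iff they have exactly the same elements.
A = {1, 3, 5, 9, 12, 18, 24, 29}
B = {1, 3, 5, 9, 12, 18, 24, 29}
Same elements → A = B

Yes, A = B


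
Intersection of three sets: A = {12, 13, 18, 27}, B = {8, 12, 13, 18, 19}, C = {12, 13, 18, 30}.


A ∩ B = {12, 13, 18}
(A ∩ B) ∩ C = {12, 13, 18}

A ∩ B ∩ C = {12, 13, 18}


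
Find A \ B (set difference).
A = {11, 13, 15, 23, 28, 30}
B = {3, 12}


A \ B = elements in A but not in B
A = {11, 13, 15, 23, 28, 30}
B = {3, 12}
Remove from A any elements in B
A \ B = {11, 13, 15, 23, 28, 30}

A \ B = {11, 13, 15, 23, 28, 30}


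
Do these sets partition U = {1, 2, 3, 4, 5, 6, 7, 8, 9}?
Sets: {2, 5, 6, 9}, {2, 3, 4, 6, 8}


A partition requires: (1) non-empty parts, (2) pairwise disjoint, (3) union = U
Parts: {2, 5, 6, 9}, {2, 3, 4, 6, 8}
Union of parts: {2, 3, 4, 5, 6, 8, 9}
U = {1, 2, 3, 4, 5, 6, 7, 8, 9}
All non-empty? True
Pairwise disjoint? False
Covers U? False

No, not a valid partition


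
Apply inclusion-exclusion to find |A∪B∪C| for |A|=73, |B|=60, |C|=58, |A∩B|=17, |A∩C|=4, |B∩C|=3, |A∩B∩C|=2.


|A∪B∪C| = |A|+|B|+|C| - |A∩B|-|A∩C|-|B∩C| + |A∩B∩C|
= 73+60+58 - 17-4-3 + 2
= 191 - 24 + 2
= 169

|A ∪ B ∪ C| = 169


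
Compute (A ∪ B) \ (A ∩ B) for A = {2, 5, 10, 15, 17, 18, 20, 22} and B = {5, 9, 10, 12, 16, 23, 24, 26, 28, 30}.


A △ B = (A \ B) ∪ (B \ A) = elements in exactly one of A or B
A \ B = {2, 15, 17, 18, 20, 22}
B \ A = {9, 12, 16, 23, 24, 26, 28, 30}
A △ B = {2, 9, 12, 15, 16, 17, 18, 20, 22, 23, 24, 26, 28, 30}

A △ B = {2, 9, 12, 15, 16, 17, 18, 20, 22, 23, 24, 26, 28, 30}


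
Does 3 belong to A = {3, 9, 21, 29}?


A = {3, 9, 21, 29}
Checking if 3 is in A
3 is in A → True

3 ∈ A


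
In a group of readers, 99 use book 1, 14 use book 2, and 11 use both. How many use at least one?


|A ∪ B| = |A| + |B| - |A ∩ B|
= 99 + 14 - 11
= 102

|A ∪ B| = 102


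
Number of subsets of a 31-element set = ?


Number of subsets = 2^n
= 2^31
= 2147483648

|P(A)| = 2147483648


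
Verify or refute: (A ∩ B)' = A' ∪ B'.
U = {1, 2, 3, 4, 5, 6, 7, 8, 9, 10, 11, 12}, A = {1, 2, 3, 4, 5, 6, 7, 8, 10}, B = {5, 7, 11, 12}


LHS: A ∩ B = {5, 7}
(A ∩ B)' = U \ (A ∩ B) = {1, 2, 3, 4, 6, 8, 9, 10, 11, 12}
A' = {9, 11, 12}, B' = {1, 2, 3, 4, 6, 8, 9, 10}
Claimed RHS: A' ∪ B' = {1, 2, 3, 4, 6, 8, 9, 10, 11, 12}
Identity is VALID: LHS = RHS = {1, 2, 3, 4, 6, 8, 9, 10, 11, 12} ✓

Identity is valid. (A ∩ B)' = A' ∪ B' = {1, 2, 3, 4, 6, 8, 9, 10, 11, 12}


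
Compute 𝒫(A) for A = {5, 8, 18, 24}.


|A| = 4, so |P(A)| = 2^4 = 16
Enumerate subsets by cardinality (0 to 4):
∅, {5}, {8}, {18}, {24}, {5, 8}, {5, 18}, {5, 24}, {8, 18}, {8, 24}, {18, 24}, {5, 8, 18}, {5, 8, 24}, {5, 18, 24}, {8, 18, 24}, {5, 8, 18, 24}

P(A) has 16 subsets: ∅, {5}, {8}, {18}, {24}, {5, 8}, {5, 18}, {5, 24}, {8, 18}, {8, 24}, {18, 24}, {5, 8, 18}, {5, 8, 24}, {5, 18, 24}, {8, 18, 24}, {5, 8, 18, 24}


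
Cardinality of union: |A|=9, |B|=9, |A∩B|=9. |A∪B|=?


|A ∪ B| = |A| + |B| - |A ∩ B|
= 9 + 9 - 9
= 9

|A ∪ B| = 9


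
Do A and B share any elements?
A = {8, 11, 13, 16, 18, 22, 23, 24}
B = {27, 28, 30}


Disjoint means A ∩ B = ∅.
A ∩ B = ∅
A ∩ B = ∅, so A and B are disjoint.

No — A and B share no elements (A ∩ B = ∅), so they are disjoint


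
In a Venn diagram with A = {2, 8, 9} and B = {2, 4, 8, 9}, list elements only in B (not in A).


A = {2, 8, 9}
B = {2, 4, 8, 9}
Region: only in B (not in A)
Elements: {4}

Elements only in B (not in A): {4}


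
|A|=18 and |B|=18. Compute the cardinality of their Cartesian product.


|A × B| = |A| × |B|
= 18 × 18
= 324

|A × B| = 324


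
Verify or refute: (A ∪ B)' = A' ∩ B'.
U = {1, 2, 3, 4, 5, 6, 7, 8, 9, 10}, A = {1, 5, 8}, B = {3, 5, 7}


LHS: A ∪ B = {1, 3, 5, 7, 8}
(A ∪ B)' = U \ (A ∪ B) = {2, 4, 6, 9, 10}
A' = {2, 3, 4, 6, 7, 9, 10}, B' = {1, 2, 4, 6, 8, 9, 10}
Claimed RHS: A' ∩ B' = {2, 4, 6, 9, 10}
Identity is VALID: LHS = RHS = {2, 4, 6, 9, 10} ✓

Identity is valid. (A ∪ B)' = A' ∩ B' = {2, 4, 6, 9, 10}


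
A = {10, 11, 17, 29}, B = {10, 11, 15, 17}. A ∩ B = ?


A ∩ B = elements in both A and B
A = {10, 11, 17, 29}
B = {10, 11, 15, 17}
A ∩ B = {10, 11, 17}

A ∩ B = {10, 11, 17}


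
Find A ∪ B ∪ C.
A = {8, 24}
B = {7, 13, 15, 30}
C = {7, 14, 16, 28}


A ∪ B = {7, 8, 13, 15, 24, 30}
(A ∪ B) ∪ C = {7, 8, 13, 14, 15, 16, 24, 28, 30}

A ∪ B ∪ C = {7, 8, 13, 14, 15, 16, 24, 28, 30}


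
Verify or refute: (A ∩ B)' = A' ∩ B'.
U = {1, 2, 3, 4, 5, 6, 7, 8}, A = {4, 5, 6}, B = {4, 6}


LHS: A ∩ B = {4, 6}
(A ∩ B)' = U \ (A ∩ B) = {1, 2, 3, 5, 7, 8}
A' = {1, 2, 3, 7, 8}, B' = {1, 2, 3, 5, 7, 8}
Claimed RHS: A' ∩ B' = {1, 2, 3, 7, 8}
Identity is INVALID: LHS = {1, 2, 3, 5, 7, 8} but the RHS claimed here equals {1, 2, 3, 7, 8}. The correct form is (A ∩ B)' = A' ∪ B'.

Identity is invalid: (A ∩ B)' = {1, 2, 3, 5, 7, 8} but A' ∩ B' = {1, 2, 3, 7, 8}. The correct De Morgan law is (A ∩ B)' = A' ∪ B'.


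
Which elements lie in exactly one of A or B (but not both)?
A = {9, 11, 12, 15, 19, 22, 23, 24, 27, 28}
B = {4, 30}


A △ B = (A \ B) ∪ (B \ A) = elements in exactly one of A or B
A \ B = {9, 11, 12, 15, 19, 22, 23, 24, 27, 28}
B \ A = {4, 30}
A △ B = {4, 9, 11, 12, 15, 19, 22, 23, 24, 27, 28, 30}

A △ B = {4, 9, 11, 12, 15, 19, 22, 23, 24, 27, 28, 30}


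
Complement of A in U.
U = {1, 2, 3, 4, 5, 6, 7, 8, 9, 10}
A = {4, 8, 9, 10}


Aᶜ = U \ A = elements in U but not in A
U = {1, 2, 3, 4, 5, 6, 7, 8, 9, 10}
A = {4, 8, 9, 10}
Aᶜ = {1, 2, 3, 5, 6, 7}

Aᶜ = {1, 2, 3, 5, 6, 7}


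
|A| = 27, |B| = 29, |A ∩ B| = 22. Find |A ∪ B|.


|A ∪ B| = |A| + |B| - |A ∩ B|
= 27 + 29 - 22
= 34

|A ∪ B| = 34


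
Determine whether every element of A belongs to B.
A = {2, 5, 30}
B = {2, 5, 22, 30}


A ⊆ B means every element of A is in B.
All elements of A are in B.
So A ⊆ B.

Yes, A ⊆ B


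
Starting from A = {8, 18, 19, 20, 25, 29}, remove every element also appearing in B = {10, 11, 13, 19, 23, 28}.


A \ B = elements in A but not in B
A = {8, 18, 19, 20, 25, 29}
B = {10, 11, 13, 19, 23, 28}
Remove from A any elements in B
A \ B = {8, 18, 20, 25, 29}

A \ B = {8, 18, 20, 25, 29}


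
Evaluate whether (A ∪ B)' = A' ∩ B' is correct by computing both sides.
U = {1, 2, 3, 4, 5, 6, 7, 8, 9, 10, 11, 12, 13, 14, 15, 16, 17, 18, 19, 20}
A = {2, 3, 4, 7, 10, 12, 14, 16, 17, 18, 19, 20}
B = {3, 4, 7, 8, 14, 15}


LHS: A ∪ B = {2, 3, 4, 7, 8, 10, 12, 14, 15, 16, 17, 18, 19, 20}
(A ∪ B)' = U \ (A ∪ B) = {1, 5, 6, 9, 11, 13}
A' = {1, 5, 6, 8, 9, 11, 13, 15}, B' = {1, 2, 5, 6, 9, 10, 11, 12, 13, 16, 17, 18, 19, 20}
Claimed RHS: A' ∩ B' = {1, 5, 6, 9, 11, 13}
Identity is VALID: LHS = RHS = {1, 5, 6, 9, 11, 13} ✓

Identity is valid. (A ∪ B)' = A' ∩ B' = {1, 5, 6, 9, 11, 13}


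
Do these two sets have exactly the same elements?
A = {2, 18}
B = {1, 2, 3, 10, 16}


Two sets are equal iff they have exactly the same elements.
A = {2, 18}
B = {1, 2, 3, 10, 16}
Differences: {1, 3, 10, 16, 18}
A ≠ B

No, A ≠ B


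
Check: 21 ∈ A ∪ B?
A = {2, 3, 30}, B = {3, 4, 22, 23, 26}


A = {2, 3, 30}, B = {3, 4, 22, 23, 26}
A ∪ B = all elements in A or B
A ∪ B = {2, 3, 4, 22, 23, 26, 30}
Checking if 21 ∈ A ∪ B
21 is not in A ∪ B → False

21 ∉ A ∪ B


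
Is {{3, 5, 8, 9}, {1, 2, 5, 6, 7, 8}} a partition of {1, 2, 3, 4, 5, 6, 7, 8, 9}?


A partition requires: (1) non-empty parts, (2) pairwise disjoint, (3) union = U
Parts: {3, 5, 8, 9}, {1, 2, 5, 6, 7, 8}
Union of parts: {1, 2, 3, 5, 6, 7, 8, 9}
U = {1, 2, 3, 4, 5, 6, 7, 8, 9}
All non-empty? True
Pairwise disjoint? False
Covers U? False

No, not a valid partition


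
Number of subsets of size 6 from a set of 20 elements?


C(n,k) = n! / (k!(n-k)!)
C(20,6) = 20! / (6!14!)
= 38760

C(20,6) = 38760


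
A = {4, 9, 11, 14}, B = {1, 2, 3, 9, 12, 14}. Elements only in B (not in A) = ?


A = {4, 9, 11, 14}
B = {1, 2, 3, 9, 12, 14}
Region: only in B (not in A)
Elements: {1, 2, 3, 12}

Elements only in B (not in A): {1, 2, 3, 12}


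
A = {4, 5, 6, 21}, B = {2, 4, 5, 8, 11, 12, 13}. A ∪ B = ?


A ∪ B = all elements in A or B (or both)
A = {4, 5, 6, 21}
B = {2, 4, 5, 8, 11, 12, 13}
A ∪ B = {2, 4, 5, 6, 8, 11, 12, 13, 21}

A ∪ B = {2, 4, 5, 6, 8, 11, 12, 13, 21}


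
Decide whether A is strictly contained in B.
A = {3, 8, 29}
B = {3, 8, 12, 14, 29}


A ⊂ B requires: A ⊆ B AND A ≠ B.
A ⊆ B? Yes
A = B? No
A ⊂ B: Yes (A is a proper subset of B)

Yes, A ⊂ B


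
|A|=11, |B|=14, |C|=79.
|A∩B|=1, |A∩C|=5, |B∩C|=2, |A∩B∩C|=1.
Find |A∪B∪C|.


|A∪B∪C| = |A|+|B|+|C| - |A∩B|-|A∩C|-|B∩C| + |A∩B∩C|
= 11+14+79 - 1-5-2 + 1
= 104 - 8 + 1
= 97

|A ∪ B ∪ C| = 97


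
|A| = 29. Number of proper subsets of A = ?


Total subsets = 2^n = 2^29 = 536870912
Proper subsets exclude the set itself: 2^n - 1
= 536870912 - 1
= 536870911

Number of proper subsets = 536870911


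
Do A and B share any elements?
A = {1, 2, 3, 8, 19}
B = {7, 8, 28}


Disjoint means A ∩ B = ∅.
A ∩ B = {8}
A ∩ B ≠ ∅, so A and B are NOT disjoint.

Yes — A and B share the element(s) of A ∩ B = {8}, so they are not disjoint


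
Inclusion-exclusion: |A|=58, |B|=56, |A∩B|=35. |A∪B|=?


|A ∪ B| = |A| + |B| - |A ∩ B|
= 58 + 56 - 35
= 79

|A ∪ B| = 79


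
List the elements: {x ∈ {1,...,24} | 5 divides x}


Checking each candidate:
Condition: multiples of 5 in {1,...,24}
Result = {5, 10, 15, 20}

{5, 10, 15, 20}


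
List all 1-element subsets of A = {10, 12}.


|A| = 2, so A has C(2,1) = 2 subsets of size 1.
Enumerate by choosing 1 elements from A at a time:
{10}, {12}

1-element subsets (2 total): {10}, {12}


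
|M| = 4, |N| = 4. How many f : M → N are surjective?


n = |M| = 4, k = |N| = 4. Surjections via inclusion-exclusion:
S(n,k) = Σ(-1)^i × C(k,i) × (k-i)^n, i=0 to k
i=0: (-1)^0×C(4,0)×4^4 = 256
i=1: (-1)^1×C(4,1)×3^4 = -324
i=2: (-1)^2×C(4,2)×2^4 = 96
i=3: (-1)^3×C(4,3)×1^4 = -4
i=4: (-1)^4×C(4,4)×0^4 = 0
Total = 24

Number of surjections = 24


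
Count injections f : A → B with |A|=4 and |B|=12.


An injection sends each of |A| = 4 inputs to a distinct output in B.
# injections = |B|·(|B|-1)·…·(|B|-|A|+1) = 12! / (12 - 4)!
= 12 × 11 × 10 × 9
= 11880

Number of injections = 11880


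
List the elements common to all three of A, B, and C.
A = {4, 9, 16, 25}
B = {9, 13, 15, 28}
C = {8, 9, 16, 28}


A ∩ B = {9}
(A ∩ B) ∩ C = {9}

A ∩ B ∩ C = {9}


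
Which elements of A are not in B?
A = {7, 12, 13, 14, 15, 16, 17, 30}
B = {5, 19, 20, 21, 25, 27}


A \ B = elements in A but not in B
A = {7, 12, 13, 14, 15, 16, 17, 30}
B = {5, 19, 20, 21, 25, 27}
Remove from A any elements in B
A \ B = {7, 12, 13, 14, 15, 16, 17, 30}

A \ B = {7, 12, 13, 14, 15, 16, 17, 30}


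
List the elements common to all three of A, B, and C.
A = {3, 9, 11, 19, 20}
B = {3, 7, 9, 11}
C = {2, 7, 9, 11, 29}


A ∩ B = {3, 9, 11}
(A ∩ B) ∩ C = {9, 11}

A ∩ B ∩ C = {9, 11}


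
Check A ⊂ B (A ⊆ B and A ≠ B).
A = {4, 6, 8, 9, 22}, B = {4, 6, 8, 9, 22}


A ⊂ B requires: A ⊆ B AND A ≠ B.
A ⊆ B? Yes
A = B? Yes
A = B, so A is not a PROPER subset.

No, A is not a proper subset of B


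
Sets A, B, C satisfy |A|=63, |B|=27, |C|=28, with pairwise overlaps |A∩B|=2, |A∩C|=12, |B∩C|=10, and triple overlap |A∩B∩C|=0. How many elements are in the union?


|A∪B∪C| = |A|+|B|+|C| - |A∩B|-|A∩C|-|B∩C| + |A∩B∩C|
= 63+27+28 - 2-12-10 + 0
= 118 - 24 + 0
= 94

|A ∪ B ∪ C| = 94


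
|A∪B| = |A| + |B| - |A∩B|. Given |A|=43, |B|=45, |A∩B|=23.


|A ∪ B| = |A| + |B| - |A ∩ B|
= 43 + 45 - 23
= 65

|A ∪ B| = 65


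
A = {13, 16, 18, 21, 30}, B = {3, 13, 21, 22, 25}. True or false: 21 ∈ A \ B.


A = {13, 16, 18, 21, 30}, B = {3, 13, 21, 22, 25}
A \ B = elements in A but not in B
A \ B = {16, 18, 30}
Checking if 21 ∈ A \ B
21 is not in A \ B → False

21 ∉ A \ B


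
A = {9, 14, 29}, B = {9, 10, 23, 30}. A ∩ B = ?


A ∩ B = elements in both A and B
A = {9, 14, 29}
B = {9, 10, 23, 30}
A ∩ B = {9}

A ∩ B = {9}


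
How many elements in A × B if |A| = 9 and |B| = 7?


|A × B| = |A| × |B|
= 9 × 7
= 63

|A × B| = 63


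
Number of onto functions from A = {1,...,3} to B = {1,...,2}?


n = |A| = 3, k = |B| = 2. Surjections via inclusion-exclusion:
S(n,k) = Σ(-1)^i × C(k,i) × (k-i)^n, i=0 to k
i=0: (-1)^0×C(2,0)×2^3 = 8
i=1: (-1)^1×C(2,1)×1^3 = -2
i=2: (-1)^2×C(2,2)×0^3 = 0
Total = 6

Number of surjections = 6


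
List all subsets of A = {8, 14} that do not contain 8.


A subset of A that omits 8 is a subset of A \ {8}, so there are 2^(n-1) = 2^1 = 2 of them.
Subsets excluding 8: ∅, {14}

Subsets excluding 8 (2 total): ∅, {14}


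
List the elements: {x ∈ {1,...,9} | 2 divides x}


Checking each candidate:
Condition: multiples of 2 in {1,...,9}
Result = {2, 4, 6, 8}

{2, 4, 6, 8}


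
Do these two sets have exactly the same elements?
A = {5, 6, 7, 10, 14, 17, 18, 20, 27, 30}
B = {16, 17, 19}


Two sets are equal iff they have exactly the same elements.
A = {5, 6, 7, 10, 14, 17, 18, 20, 27, 30}
B = {16, 17, 19}
Differences: {5, 6, 7, 10, 14, 16, 18, 19, 20, 27, 30}
A ≠ B

No, A ≠ B


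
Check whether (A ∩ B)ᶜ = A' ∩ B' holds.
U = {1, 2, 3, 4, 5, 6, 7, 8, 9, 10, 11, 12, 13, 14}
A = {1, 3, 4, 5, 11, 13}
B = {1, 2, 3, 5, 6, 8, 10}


LHS: A ∩ B = {1, 3, 5}
(A ∩ B)' = U \ (A ∩ B) = {2, 4, 6, 7, 8, 9, 10, 11, 12, 13, 14}
A' = {2, 6, 7, 8, 9, 10, 12, 14}, B' = {4, 7, 9, 11, 12, 13, 14}
Claimed RHS: A' ∩ B' = {7, 9, 12, 14}
Identity is INVALID: LHS = {2, 4, 6, 7, 8, 9, 10, 11, 12, 13, 14} but the RHS claimed here equals {7, 9, 12, 14}. The correct form is (A ∩ B)' = A' ∪ B'.

Identity is invalid: (A ∩ B)' = {2, 4, 6, 7, 8, 9, 10, 11, 12, 13, 14} but A' ∩ B' = {7, 9, 12, 14}. The correct De Morgan law is (A ∩ B)' = A' ∪ B'.


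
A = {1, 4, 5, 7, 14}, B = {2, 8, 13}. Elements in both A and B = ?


A = {1, 4, 5, 7, 14}
B = {2, 8, 13}
Region: in both A and B
Elements: ∅

Elements in both A and B: ∅


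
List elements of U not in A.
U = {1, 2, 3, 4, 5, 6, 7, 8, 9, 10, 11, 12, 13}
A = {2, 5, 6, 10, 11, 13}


Aᶜ = U \ A = elements in U but not in A
U = {1, 2, 3, 4, 5, 6, 7, 8, 9, 10, 11, 12, 13}
A = {2, 5, 6, 10, 11, 13}
Aᶜ = {1, 3, 4, 7, 8, 9, 12}

Aᶜ = {1, 3, 4, 7, 8, 9, 12}


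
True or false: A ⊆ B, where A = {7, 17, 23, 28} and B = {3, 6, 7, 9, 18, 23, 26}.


A ⊆ B means every element of A is in B.
Elements in A not in B: {17, 28}
So A ⊄ B.

No, A ⊄ B


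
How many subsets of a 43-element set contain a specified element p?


Subsets of A containing p correspond to subsets of A \ {p}, which has 42 elements.
Count = 2^(n-1) = 2^42
= 4398046511104

Number of subsets containing p = 4398046511104


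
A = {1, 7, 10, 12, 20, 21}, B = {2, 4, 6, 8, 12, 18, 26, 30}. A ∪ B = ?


A ∪ B = all elements in A or B (or both)
A = {1, 7, 10, 12, 20, 21}
B = {2, 4, 6, 8, 12, 18, 26, 30}
A ∪ B = {1, 2, 4, 6, 7, 8, 10, 12, 18, 20, 21, 26, 30}

A ∪ B = {1, 2, 4, 6, 7, 8, 10, 12, 18, 20, 21, 26, 30}


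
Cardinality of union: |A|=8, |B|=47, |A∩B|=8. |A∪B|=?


|A ∪ B| = |A| + |B| - |A ∩ B|
= 8 + 47 - 8
= 47

|A ∪ B| = 47


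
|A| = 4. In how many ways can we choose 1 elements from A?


C(n,k) = n! / (k!(n-k)!)
C(4,1) = 4! / (1!3!)
= 4

C(4,1) = 4


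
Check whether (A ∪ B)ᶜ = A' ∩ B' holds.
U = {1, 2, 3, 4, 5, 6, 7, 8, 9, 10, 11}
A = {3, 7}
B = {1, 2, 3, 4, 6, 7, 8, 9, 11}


LHS: A ∪ B = {1, 2, 3, 4, 6, 7, 8, 9, 11}
(A ∪ B)' = U \ (A ∪ B) = {5, 10}
A' = {1, 2, 4, 5, 6, 8, 9, 10, 11}, B' = {5, 10}
Claimed RHS: A' ∩ B' = {5, 10}
Identity is VALID: LHS = RHS = {5, 10} ✓

Identity is valid. (A ∪ B)' = A' ∩ B' = {5, 10}


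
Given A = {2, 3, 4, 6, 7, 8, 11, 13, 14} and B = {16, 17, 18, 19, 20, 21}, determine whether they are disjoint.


Disjoint means A ∩ B = ∅.
A ∩ B = ∅
A ∩ B = ∅, so A and B are disjoint.

Yes, A and B are disjoint


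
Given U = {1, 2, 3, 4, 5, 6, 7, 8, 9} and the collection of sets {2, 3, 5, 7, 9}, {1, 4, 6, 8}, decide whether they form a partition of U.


A partition requires: (1) non-empty parts, (2) pairwise disjoint, (3) union = U
Parts: {2, 3, 5, 7, 9}, {1, 4, 6, 8}
Union of parts: {1, 2, 3, 4, 5, 6, 7, 8, 9}
U = {1, 2, 3, 4, 5, 6, 7, 8, 9}
All non-empty? True
Pairwise disjoint? True
Covers U? True

Yes, valid partition


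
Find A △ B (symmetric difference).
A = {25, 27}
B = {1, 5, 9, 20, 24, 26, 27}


A △ B = (A \ B) ∪ (B \ A) = elements in exactly one of A or B
A \ B = {25}
B \ A = {1, 5, 9, 20, 24, 26}
A △ B = {1, 5, 9, 20, 24, 25, 26}

A △ B = {1, 5, 9, 20, 24, 25, 26}


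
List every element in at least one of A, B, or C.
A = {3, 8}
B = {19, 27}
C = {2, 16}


A ∪ B = {3, 8, 19, 27}
(A ∪ B) ∪ C = {2, 3, 8, 16, 19, 27}

A ∪ B ∪ C = {2, 3, 8, 16, 19, 27}


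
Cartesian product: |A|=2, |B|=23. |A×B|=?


|A × B| = |A| × |B|
= 2 × 23
= 46

|A × B| = 46


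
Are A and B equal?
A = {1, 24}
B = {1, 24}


Two sets are equal iff they have exactly the same elements.
A = {1, 24}
B = {1, 24}
Same elements → A = B

Yes, A = B


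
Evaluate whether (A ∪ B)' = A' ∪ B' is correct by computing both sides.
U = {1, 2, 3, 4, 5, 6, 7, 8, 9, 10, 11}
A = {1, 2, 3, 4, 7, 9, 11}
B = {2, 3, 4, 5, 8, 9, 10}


LHS: A ∪ B = {1, 2, 3, 4, 5, 7, 8, 9, 10, 11}
(A ∪ B)' = U \ (A ∪ B) = {6}
A' = {5, 6, 8, 10}, B' = {1, 6, 7, 11}
Claimed RHS: A' ∪ B' = {1, 5, 6, 7, 8, 10, 11}
Identity is INVALID: LHS = {6} but the RHS claimed here equals {1, 5, 6, 7, 8, 10, 11}. The correct form is (A ∪ B)' = A' ∩ B'.

Identity is invalid: (A ∪ B)' = {6} but A' ∪ B' = {1, 5, 6, 7, 8, 10, 11}. The correct De Morgan law is (A ∪ B)' = A' ∩ B'.


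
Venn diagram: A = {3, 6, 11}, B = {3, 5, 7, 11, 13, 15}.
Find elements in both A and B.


A = {3, 6, 11}
B = {3, 5, 7, 11, 13, 15}
Region: in both A and B
Elements: {3, 11}

Elements in both A and B: {3, 11}


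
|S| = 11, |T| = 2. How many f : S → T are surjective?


n = |S| = 11, k = |T| = 2. Surjections via inclusion-exclusion:
S(n,k) = Σ(-1)^i × C(k,i) × (k-i)^n, i=0 to k
i=0: (-1)^0×C(2,0)×2^11 = 2048
i=1: (-1)^1×C(2,1)×1^11 = -2
i=2: (-1)^2×C(2,2)×0^11 = 0
Total = 2046

Number of surjections = 2046


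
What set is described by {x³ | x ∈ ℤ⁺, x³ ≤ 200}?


Checking each candidate:
Condition: positive perfect cubes ≤ 200
Result = {1, 8, 27, 64, 125}

{1, 8, 27, 64, 125}


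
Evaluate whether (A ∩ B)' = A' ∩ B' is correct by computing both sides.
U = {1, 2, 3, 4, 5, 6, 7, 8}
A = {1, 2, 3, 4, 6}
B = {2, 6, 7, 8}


LHS: A ∩ B = {2, 6}
(A ∩ B)' = U \ (A ∩ B) = {1, 3, 4, 5, 7, 8}
A' = {5, 7, 8}, B' = {1, 3, 4, 5}
Claimed RHS: A' ∩ B' = {5}
Identity is INVALID: LHS = {1, 3, 4, 5, 7, 8} but the RHS claimed here equals {5}. The correct form is (A ∩ B)' = A' ∪ B'.

Identity is invalid: (A ∩ B)' = {1, 3, 4, 5, 7, 8} but A' ∩ B' = {5}. The correct De Morgan law is (A ∩ B)' = A' ∪ B'.


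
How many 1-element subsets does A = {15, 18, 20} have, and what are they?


|A| = 3, so A has C(3,1) = 3 subsets of size 1.
Enumerate by choosing 1 elements from A at a time:
{15}, {18}, {20}

1-element subsets (3 total): {15}, {18}, {20}


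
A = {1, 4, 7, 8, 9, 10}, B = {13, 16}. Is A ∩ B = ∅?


Disjoint means A ∩ B = ∅.
A ∩ B = ∅
A ∩ B = ∅, so A and B are disjoint.

Yes, A and B are disjoint


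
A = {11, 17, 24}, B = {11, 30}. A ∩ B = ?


A ∩ B = elements in both A and B
A = {11, 17, 24}
B = {11, 30}
A ∩ B = {11}

A ∩ B = {11}


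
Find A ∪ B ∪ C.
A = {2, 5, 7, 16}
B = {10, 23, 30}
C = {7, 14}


A ∪ B = {2, 5, 7, 10, 16, 23, 30}
(A ∪ B) ∪ C = {2, 5, 7, 10, 14, 16, 23, 30}

A ∪ B ∪ C = {2, 5, 7, 10, 14, 16, 23, 30}


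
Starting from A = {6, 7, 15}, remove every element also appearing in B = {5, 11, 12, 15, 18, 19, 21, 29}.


A \ B = elements in A but not in B
A = {6, 7, 15}
B = {5, 11, 12, 15, 18, 19, 21, 29}
Remove from A any elements in B
A \ B = {6, 7}

A \ B = {6, 7}


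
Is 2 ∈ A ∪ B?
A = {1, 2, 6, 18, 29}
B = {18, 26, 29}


A = {1, 2, 6, 18, 29}, B = {18, 26, 29}
A ∪ B = all elements in A or B
A ∪ B = {1, 2, 6, 18, 26, 29}
Checking if 2 ∈ A ∪ B
2 is in A ∪ B → True

2 ∈ A ∪ B


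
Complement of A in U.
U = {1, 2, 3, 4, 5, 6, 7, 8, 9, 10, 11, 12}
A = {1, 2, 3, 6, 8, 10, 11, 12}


Aᶜ = U \ A = elements in U but not in A
U = {1, 2, 3, 4, 5, 6, 7, 8, 9, 10, 11, 12}
A = {1, 2, 3, 6, 8, 10, 11, 12}
Aᶜ = {4, 5, 7, 9}

Aᶜ = {4, 5, 7, 9}


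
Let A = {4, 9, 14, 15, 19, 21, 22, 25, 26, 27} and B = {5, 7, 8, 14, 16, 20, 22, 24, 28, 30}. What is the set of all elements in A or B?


A ∪ B = all elements in A or B (or both)
A = {4, 9, 14, 15, 19, 21, 22, 25, 26, 27}
B = {5, 7, 8, 14, 16, 20, 22, 24, 28, 30}
A ∪ B = {4, 5, 7, 8, 9, 14, 15, 16, 19, 20, 21, 22, 24, 25, 26, 27, 28, 30}

A ∪ B = {4, 5, 7, 8, 9, 14, 15, 16, 19, 20, 21, 22, 24, 25, 26, 27, 28, 30}


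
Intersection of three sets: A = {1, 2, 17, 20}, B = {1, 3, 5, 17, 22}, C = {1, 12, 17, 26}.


A ∩ B = {1, 17}
(A ∩ B) ∩ C = {1, 17}

A ∩ B ∩ C = {1, 17}


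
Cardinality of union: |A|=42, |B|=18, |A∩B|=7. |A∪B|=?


|A ∪ B| = |A| + |B| - |A ∩ B|
= 42 + 18 - 7
= 53

|A ∪ B| = 53


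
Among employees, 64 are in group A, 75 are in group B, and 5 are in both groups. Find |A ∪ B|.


|A ∪ B| = |A| + |B| - |A ∩ B|
= 64 + 75 - 5
= 134

|A ∪ B| = 134


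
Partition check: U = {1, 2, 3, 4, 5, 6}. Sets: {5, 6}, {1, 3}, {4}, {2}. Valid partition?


A partition requires: (1) non-empty parts, (2) pairwise disjoint, (3) union = U
Parts: {5, 6}, {1, 3}, {4}, {2}
Union of parts: {1, 2, 3, 4, 5, 6}
U = {1, 2, 3, 4, 5, 6}
All non-empty? True
Pairwise disjoint? True
Covers U? True

Yes, valid partition


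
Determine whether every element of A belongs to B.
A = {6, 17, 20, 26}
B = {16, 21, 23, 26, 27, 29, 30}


A ⊆ B means every element of A is in B.
Elements in A not in B: {6, 17, 20}
So A ⊄ B.

No, A ⊄ B


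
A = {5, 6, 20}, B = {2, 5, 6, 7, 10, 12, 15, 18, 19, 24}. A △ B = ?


A △ B = (A \ B) ∪ (B \ A) = elements in exactly one of A or B
A \ B = {20}
B \ A = {2, 7, 10, 12, 15, 18, 19, 24}
A △ B = {2, 7, 10, 12, 15, 18, 19, 20, 24}

A △ B = {2, 7, 10, 12, 15, 18, 19, 20, 24}


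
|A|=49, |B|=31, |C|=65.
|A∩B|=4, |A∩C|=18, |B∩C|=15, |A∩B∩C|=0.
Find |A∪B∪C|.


|A∪B∪C| = |A|+|B|+|C| - |A∩B|-|A∩C|-|B∩C| + |A∩B∩C|
= 49+31+65 - 4-18-15 + 0
= 145 - 37 + 0
= 108

|A ∪ B ∪ C| = 108


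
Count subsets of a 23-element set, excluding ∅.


Total subsets = 2^n = 2^23 = 8388608
Non-empty subsets exclude the empty set: 2^n - 1
= 8388608 - 1
= 8388607

Number of non-empty subsets = 8388607


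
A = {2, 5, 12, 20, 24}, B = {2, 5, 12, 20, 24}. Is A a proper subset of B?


A ⊂ B requires: A ⊆ B AND A ≠ B.
A ⊆ B? Yes
A = B? Yes
A = B, so A is not a PROPER subset.

No, A is not a proper subset of B


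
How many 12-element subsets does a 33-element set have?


C(n,k) = n! / (k!(n-k)!)
C(33,12) = 33! / (12!21!)
= 354817320

C(33,12) = 354817320


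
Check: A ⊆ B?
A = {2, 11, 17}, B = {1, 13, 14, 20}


A ⊆ B means every element of A is in B.
Elements in A not in B: {2, 11, 17}
So A ⊄ B.

No, A ⊄ B


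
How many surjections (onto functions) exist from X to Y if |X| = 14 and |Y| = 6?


n = |X| = 14, k = |Y| = 6. Surjections via inclusion-exclusion:
S(n,k) = Σ(-1)^i × C(k,i) × (k-i)^n, i=0 to k
i=0: (-1)^0×C(6,0)×6^14 = 78364164096
i=1: (-1)^1×C(6,1)×5^14 = -36621093750
i=2: (-1)^2×C(6,2)×4^14 = 4026531840
i=3: (-1)^3×C(6,3)×3^14 = -95659380
i=4: (-1)^4×C(6,4)×2^14 = 245760
i=5: (-1)^5×C(6,5)×1^14 = -6
i=6: (-1)^6×C(6,6)×0^14 = 0
Total = 45674188560

Number of surjections = 45674188560


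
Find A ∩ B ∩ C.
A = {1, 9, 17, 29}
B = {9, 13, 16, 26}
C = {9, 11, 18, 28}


A ∩ B = {9}
(A ∩ B) ∩ C = {9}

A ∩ B ∩ C = {9}


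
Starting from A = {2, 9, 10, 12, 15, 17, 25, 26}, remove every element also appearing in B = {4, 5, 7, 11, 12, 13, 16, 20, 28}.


A \ B = elements in A but not in B
A = {2, 9, 10, 12, 15, 17, 25, 26}
B = {4, 5, 7, 11, 12, 13, 16, 20, 28}
Remove from A any elements in B
A \ B = {2, 9, 10, 15, 17, 25, 26}

A \ B = {2, 9, 10, 15, 17, 25, 26}


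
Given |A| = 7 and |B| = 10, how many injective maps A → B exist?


An injection sends each of |A| = 7 inputs to a distinct output in B.
# injections = |B|·(|B|-1)·…·(|B|-|A|+1) = 10! / (10 - 7)!
= 10 × 9 × 8 × 7 × 6 × 5 × 4
= 604800

Number of injections = 604800


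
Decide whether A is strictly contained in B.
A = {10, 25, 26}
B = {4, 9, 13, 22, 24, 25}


A ⊂ B requires: A ⊆ B AND A ≠ B.
A ⊆ B? No
A ⊄ B, so A is not a proper subset.

No, A is not a proper subset of B


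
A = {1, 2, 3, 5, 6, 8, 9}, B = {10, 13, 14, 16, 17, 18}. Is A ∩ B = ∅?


Disjoint means A ∩ B = ∅.
A ∩ B = ∅
A ∩ B = ∅, so A and B are disjoint.

Yes, A and B are disjoint


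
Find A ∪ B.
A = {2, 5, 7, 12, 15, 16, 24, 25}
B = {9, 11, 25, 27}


A ∪ B = all elements in A or B (or both)
A = {2, 5, 7, 12, 15, 16, 24, 25}
B = {9, 11, 25, 27}
A ∪ B = {2, 5, 7, 9, 11, 12, 15, 16, 24, 25, 27}

A ∪ B = {2, 5, 7, 9, 11, 12, 15, 16, 24, 25, 27}
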